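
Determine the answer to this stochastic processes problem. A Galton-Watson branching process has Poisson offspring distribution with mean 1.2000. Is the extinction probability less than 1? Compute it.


Since mu = 1.2000 > 1, extinction prob q < 1.
Solve s = exp(mu*(s-1)) iteratively.
q = 0.6863

0.6863


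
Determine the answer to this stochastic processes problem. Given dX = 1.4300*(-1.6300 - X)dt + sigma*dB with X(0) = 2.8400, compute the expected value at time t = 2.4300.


E[X(t)] = mu + (X(0) - mu)*exp(-theta*t)
= -1.6300 + (2.8400 - -1.6300)*exp(-1.4300*2.4300)
= -1.6300 + 4.4700 * 0.0310
= -1.4916

-1.4916


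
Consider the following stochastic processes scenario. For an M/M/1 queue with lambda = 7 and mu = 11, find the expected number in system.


rho = 7/11 = 0.6364
L = rho/(1-rho)
= 0.6364/0.3636
= 1.7500

1.7500


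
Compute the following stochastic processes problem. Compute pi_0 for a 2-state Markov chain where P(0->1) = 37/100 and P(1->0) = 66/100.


Stationary distribution: pi_0 = p10/(p01+p10), pi_1 = p01/(p01+p10)
p01 = 0.3700, p10 = 0.6600
pi_0 = 0.6408

0.6408


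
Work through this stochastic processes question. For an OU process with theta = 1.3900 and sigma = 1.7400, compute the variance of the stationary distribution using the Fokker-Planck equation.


Stationary variance = sigma^2 / (2*theta)
= 1.7400^2 / (2*1.3900)
= 3.0276 / 2.7800
= 1.0891

1.0891


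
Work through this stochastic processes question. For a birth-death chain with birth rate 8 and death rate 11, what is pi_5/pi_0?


For birth-death process, pi_n/pi_0 = (lambda/mu)^n
= (8/11)^5
= 0.2035

0.2035


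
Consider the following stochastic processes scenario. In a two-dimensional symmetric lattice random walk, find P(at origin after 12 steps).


P = C(12,6)^2 / 4^12
= 924^2 / 16777216
= 853776 / 16777216
= 0.0509

0.0509


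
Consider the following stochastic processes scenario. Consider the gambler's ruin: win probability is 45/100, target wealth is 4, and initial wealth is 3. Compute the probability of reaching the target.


Gambler's ruin formula:
r = q/p = 0.5500/0.4500 = 1.2222
P(win) = (1 - r^i)/(1 - r^N)
= (1 - 1.2222^3)/(1 - 1.2222^4)
= 0.6705

0.6705


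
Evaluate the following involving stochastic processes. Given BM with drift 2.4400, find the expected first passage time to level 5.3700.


Expected first passage time = a/mu
= 5.3700/2.4400
= 2.2008

2.2008


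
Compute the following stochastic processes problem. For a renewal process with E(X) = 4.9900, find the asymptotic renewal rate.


Long-run renewal rate = 1/E(X)
= 1/4.9900
= 0.2004

0.2004


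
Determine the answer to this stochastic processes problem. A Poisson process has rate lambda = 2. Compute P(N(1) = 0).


P(N(t)=k) = (lambda*t)^k * exp(-lambda*t) / k!
lambda*t = 2
= 2^0 * exp(-2) / 0!
= 1 * 0.1353 / 1
= 0.1353

0.1353


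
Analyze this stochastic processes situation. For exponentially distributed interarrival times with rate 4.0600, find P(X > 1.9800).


P(X > t) = exp(-lambda * t)
= exp(-4.0600 * 1.9800)
= exp(-8.0388) = 3.2270e-04

3.2270e-04


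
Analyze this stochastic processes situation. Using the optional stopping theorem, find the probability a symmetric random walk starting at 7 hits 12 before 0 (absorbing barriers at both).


By optional stopping theorem: E(M at tau) = M(0) = 7
P(hit 12)*12 + P(hit 0)*0 = 7
P(hit 12) = (7 - 0)/(12 - 0) = 7/12 = 0.5833

0.5833


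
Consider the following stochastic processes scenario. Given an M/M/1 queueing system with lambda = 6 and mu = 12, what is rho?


rho = lambda/mu
= 6/12
= 0.5000

0.5000


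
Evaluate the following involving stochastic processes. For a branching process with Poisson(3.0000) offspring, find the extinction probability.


Since mu = 3.0000 > 1, extinction prob q < 1.
Solve s = exp(mu*(s-1)) iteratively.
q = 0.0595

0.0595


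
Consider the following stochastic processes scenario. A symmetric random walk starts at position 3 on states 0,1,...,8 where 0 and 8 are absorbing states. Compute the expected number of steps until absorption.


For symmetric RW on 0,...,N with absorbing barriers, E(i) = i*(N-i)
E(3) = 3 * 5 = 15

15


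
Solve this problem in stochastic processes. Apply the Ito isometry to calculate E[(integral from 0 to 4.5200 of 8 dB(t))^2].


By Ito isometry: E[(int f dB)^2] = int f^2 dt
= 8^2 * 4.5200
= 64 * 4.5200 = 289.2800

289.2800


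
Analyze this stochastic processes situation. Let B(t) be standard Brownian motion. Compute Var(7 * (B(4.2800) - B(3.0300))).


Var(alpha*(B(t)-B(s))) = alpha^2 * (t-s)
= 7^2 * (4.2800 - 3.0300)
= 49 * 1.2500
= 61.2500

61.2500


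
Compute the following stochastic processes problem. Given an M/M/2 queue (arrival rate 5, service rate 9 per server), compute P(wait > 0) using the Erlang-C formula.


a = lambda/mu = 0.5556
rho = a/c = 0.2778
Erlang-C formula applied:
C(c,a) = 0.1208

0.1208


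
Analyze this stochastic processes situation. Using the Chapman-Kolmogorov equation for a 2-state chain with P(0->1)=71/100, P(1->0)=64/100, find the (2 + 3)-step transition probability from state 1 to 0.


P^5 = P^2 * P^3
Computing via matrix multiplication of the transition matrix.
Entry (1,0) of P^5 = 0.4766

0.4766


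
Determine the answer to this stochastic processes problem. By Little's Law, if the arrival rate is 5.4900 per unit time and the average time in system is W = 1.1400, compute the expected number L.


Little's Law: L = lambda * W
= 5.4900 * 1.1400
= 6.2586

6.2586


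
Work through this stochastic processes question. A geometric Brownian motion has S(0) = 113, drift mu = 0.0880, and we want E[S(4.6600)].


E[S(t)] = S(0) * exp(mu * t)
= 113 * exp(0.0880 * 4.6600)
= 113 * 1.5069
= 170.2840

170.2840


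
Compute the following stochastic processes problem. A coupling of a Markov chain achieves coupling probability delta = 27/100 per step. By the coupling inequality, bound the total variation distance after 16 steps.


TV distance bound <= (1-delta)^n
= (1 - 0.2700)^16
= 0.7300^16
= 0.0065

0.0065


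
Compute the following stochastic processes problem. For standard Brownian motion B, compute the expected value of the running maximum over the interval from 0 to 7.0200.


E(max B(s)) = sqrt(2t/pi)
= sqrt(2*7.0200/pi)
= sqrt(4.4691)
= 2.1140

2.1140


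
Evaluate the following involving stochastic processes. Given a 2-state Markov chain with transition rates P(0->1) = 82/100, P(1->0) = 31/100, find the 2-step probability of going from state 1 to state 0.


Computing P^2 by matrix multiplication.
P = [[0.1800, 0.8200], [0.3100, 0.6900]]
After raising P to the power 2:
P^2(1,0) = 0.2697

0.2697


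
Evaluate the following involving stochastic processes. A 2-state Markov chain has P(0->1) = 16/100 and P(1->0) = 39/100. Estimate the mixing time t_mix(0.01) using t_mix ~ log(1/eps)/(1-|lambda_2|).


lambda_2 = |1 - p01 - p10| = |1 - 0.1600 - 0.3900| = 0.4500
t_mix ~ log(1/eps)/(1 - |lambda_2|)
= log(100)/(1 - 0.4500) = 4.6052/0.5500
= 8.3730

8.3730


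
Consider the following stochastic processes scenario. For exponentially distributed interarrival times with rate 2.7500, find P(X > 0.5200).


P(X > t) = exp(-lambda * t)
= exp(-2.7500 * 0.5200)
= exp(-1.4300) = 0.2393

0.2393


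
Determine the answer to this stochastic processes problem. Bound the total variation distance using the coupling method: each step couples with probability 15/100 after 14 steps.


TV distance bound <= (1-delta)^n
= (1 - 0.1500)^14
= 0.8500^14
= 0.1028

0.1028


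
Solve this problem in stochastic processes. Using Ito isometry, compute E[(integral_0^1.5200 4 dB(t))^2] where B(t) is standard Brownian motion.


By Ito isometry: E[(int f dB)^2] = int f^2 dt
= 4^2 * 1.5200
= 16 * 1.5200 = 24.3200

24.3200


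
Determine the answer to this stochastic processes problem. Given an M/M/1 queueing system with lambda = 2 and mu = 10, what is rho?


rho = lambda/mu
= 2/10
= 0.2000

0.2000


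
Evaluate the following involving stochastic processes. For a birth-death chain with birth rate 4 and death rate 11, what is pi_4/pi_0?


For birth-death process, pi_n/pi_0 = (lambda/mu)^n
= (4/11)^4
= 0.0175

0.0175


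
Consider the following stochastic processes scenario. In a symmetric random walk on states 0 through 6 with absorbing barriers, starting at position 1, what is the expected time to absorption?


For symmetric RW on 0,...,N with absorbing barriers, E(i) = i*(N-i)
E(1) = 1 * 5 = 5

5


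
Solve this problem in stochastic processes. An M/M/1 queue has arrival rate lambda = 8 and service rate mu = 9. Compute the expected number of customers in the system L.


rho = 8/9 = 0.8889
L = rho/(1-rho)
= 0.8889/0.1111
= 8.0000

8.0000


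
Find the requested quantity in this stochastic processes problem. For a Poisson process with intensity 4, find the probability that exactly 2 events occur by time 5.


P(N(t)=k) = (lambda*t)^k * exp(-lambda*t) / k!
lambda*t = 20
= 20^2 * exp(-20) / 2!
= 400 * 2.0612e-09 / 2
= 4.1223e-07

4.1223e-07


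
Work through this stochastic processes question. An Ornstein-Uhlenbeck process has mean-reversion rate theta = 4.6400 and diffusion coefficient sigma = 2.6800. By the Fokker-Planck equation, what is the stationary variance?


Stationary variance = sigma^2 / (2*theta)
= 2.6800^2 / (2*4.6400)
= 7.1824 / 9.2800
= 0.7740

0.7740


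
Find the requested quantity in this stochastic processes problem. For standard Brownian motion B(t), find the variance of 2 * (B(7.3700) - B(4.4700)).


Var(alpha*(B(t)-B(s))) = alpha^2 * (t-s)
= 2^2 * (7.3700 - 4.4700)
= 4 * 2.9000
= 11.6000

11.6000


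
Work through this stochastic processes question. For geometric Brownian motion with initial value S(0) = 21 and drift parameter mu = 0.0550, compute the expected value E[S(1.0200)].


E[S(t)] = S(0) * exp(mu * t)
= 21 * exp(0.0550 * 1.0200)
= 21 * 1.0577
= 22.2118

22.2118


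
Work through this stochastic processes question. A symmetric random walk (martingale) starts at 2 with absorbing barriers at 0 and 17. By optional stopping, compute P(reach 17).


By optional stopping theorem: E(M at tau) = M(0) = 2
P(hit 17)*17 + P(hit 0)*0 = 2
P(hit 17) = (2 - 0)/(17 - 0) = 2/17 = 0.1176

0.1176


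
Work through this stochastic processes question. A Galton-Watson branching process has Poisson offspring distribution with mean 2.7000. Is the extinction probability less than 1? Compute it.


Since mu = 2.7000 > 1, extinction prob q < 1.
Solve s = exp(mu*(s-1)) iteratively.
q = 0.0844

0.0844


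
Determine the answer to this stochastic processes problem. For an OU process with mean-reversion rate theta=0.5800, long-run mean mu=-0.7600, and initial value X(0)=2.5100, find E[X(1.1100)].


E[X(t)] = mu + (X(0) - mu)*exp(-theta*t)
= -0.7600 + (2.5100 - -0.7600)*exp(-0.5800*1.1100)
= -0.7600 + 3.2700 * 0.5253
= 0.9577

0.9577


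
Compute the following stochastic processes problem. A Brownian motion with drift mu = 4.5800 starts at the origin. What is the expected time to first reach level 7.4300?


Expected first passage time = a/mu
= 7.4300/4.5800
= 1.6223

1.6223


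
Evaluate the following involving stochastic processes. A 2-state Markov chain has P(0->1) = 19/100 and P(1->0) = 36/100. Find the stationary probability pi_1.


Stationary distribution: pi_0 = p10/(p01+p10), pi_1 = p01/(p01+p10)
p01 = 0.1900, p10 = 0.3600
pi_1 = 0.3455

0.3455


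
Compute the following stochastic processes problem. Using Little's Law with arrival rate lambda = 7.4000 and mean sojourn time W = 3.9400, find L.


Little's Law: L = lambda * W
= 7.4000 * 3.9400
= 29.1560

29.1560


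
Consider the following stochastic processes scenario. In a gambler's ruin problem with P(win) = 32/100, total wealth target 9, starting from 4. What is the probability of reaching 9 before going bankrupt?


Gambler's ruin formula:
r = q/p = 0.6800/0.3200 = 2.1250
P(win) = (1 - r^i)/(1 - r^N)
= (1 - 2.1250^4)/(1 - 2.1250^9)
= 0.0220

0.0220


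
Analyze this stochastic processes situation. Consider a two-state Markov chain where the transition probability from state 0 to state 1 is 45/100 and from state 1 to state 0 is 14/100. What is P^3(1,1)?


Computing P^3 by matrix multiplication.
P = [[0.5500, 0.4500], [0.1400, 0.8600]]
After raising P to the power 3:
P^3(1,1) = 0.7791

0.7791


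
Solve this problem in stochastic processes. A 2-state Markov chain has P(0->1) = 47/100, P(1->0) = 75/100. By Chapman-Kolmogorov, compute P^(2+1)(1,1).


P^3 = P^2 * P^1
Computing via matrix multiplication of the transition matrix.
Entry (1,1) of P^3 = 0.3787

0.3787


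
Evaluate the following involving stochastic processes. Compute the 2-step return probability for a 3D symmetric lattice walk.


P(return in 2 steps) = P(reverse first step) = 1/(2d)
= 1/6
= 0.1667

0.1667


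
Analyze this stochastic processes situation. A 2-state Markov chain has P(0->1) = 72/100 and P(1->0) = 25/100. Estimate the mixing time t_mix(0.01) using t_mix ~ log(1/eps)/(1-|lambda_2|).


lambda_2 = |1 - p01 - p10| = |1 - 0.7200 - 0.2500| = 0.0300
t_mix ~ log(1/eps)/(1 - |lambda_2|)
= log(100)/(1 - 0.0300) = 4.6052/0.9700
= 4.7476

4.7476


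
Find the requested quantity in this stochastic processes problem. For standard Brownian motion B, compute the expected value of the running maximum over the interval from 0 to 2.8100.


E(max B(s)) = sqrt(2t/pi)
= sqrt(2*2.8100/pi)
= sqrt(1.7889)
= 1.3375

1.3375


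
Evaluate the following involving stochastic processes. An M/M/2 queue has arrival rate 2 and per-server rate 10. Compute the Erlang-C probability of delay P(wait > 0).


a = lambda/mu = 0.2000
rho = a/c = 0.1000
Erlang-C formula applied:
C(c,a) = 0.0182

0.0182


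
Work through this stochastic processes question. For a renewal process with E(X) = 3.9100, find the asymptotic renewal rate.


Long-run renewal rate = 1/E(X)
= 1/3.9100
= 0.2558

0.2558


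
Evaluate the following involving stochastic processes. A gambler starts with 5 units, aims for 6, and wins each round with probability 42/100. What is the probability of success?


Gambler's ruin formula:
r = q/p = 0.5800/0.4200 = 1.3810
P(win) = (1 - r^i)/(1 - r^N)
= (1 - 1.3810^5)/(1 - 1.3810^6)
= 0.6777

0.6777


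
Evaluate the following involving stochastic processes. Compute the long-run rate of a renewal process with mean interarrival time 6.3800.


Long-run renewal rate = 1/E(X)
= 1/6.3800
= 0.1567

0.1567


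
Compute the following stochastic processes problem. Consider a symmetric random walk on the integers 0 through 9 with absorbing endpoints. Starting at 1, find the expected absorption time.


For symmetric RW on 0,...,N with absorbing barriers, E(i) = i*(N-i)
E(1) = 1 * 8 = 8

8


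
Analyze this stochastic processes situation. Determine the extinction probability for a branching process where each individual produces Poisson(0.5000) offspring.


Since mu = 0.5000 <= 1, extinction probability = 1.

1.0000


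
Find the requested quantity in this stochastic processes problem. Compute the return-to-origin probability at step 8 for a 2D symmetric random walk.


P = C(8,4)^2 / 4^8
= 70^2 / 65536
= 4900 / 65536
= 0.0748

0.0748


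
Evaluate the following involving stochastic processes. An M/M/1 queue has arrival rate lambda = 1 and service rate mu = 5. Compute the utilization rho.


rho = lambda/mu
= 1/5
= 0.2000

0.2000


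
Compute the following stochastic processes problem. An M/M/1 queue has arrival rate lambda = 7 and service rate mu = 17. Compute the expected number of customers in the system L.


rho = 7/17 = 0.4118
L = rho/(1-rho)
= 0.4118/0.5882
= 0.7000

0.7000


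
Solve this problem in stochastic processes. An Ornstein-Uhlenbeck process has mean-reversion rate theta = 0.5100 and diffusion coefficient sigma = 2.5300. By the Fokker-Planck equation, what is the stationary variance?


Stationary variance = sigma^2 / (2*theta)
= 2.5300^2 / (2*0.5100)
= 6.4009 / 1.0200
= 6.2754

6.2754


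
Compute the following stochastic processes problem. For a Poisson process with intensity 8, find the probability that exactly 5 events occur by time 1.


P(N(t)=k) = (lambda*t)^k * exp(-lambda*t) / k!
lambda*t = 8
= 8^5 * exp(-8) / 5!
= 32768 * 3.3546e-04 / 120
= 0.0916

0.0916


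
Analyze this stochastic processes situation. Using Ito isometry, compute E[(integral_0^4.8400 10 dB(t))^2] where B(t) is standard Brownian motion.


By Ito isometry: E[(int f dB)^2] = int f^2 dt
= 10^2 * 4.8400
= 100 * 4.8400 = 484.0000

484.0000


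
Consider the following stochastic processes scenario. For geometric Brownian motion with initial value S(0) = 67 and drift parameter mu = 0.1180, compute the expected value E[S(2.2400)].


E[S(t)] = S(0) * exp(mu * t)
= 67 * exp(0.1180 * 2.2400)
= 67 * 1.3025
= 87.2705

87.2705


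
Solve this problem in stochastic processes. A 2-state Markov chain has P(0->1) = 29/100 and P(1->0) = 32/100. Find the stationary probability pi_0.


Stationary distribution: pi_0 = p10/(p01+p10), pi_1 = p01/(p01+p10)
p01 = 0.2900, p10 = 0.3200
pi_0 = 0.5246

0.5246


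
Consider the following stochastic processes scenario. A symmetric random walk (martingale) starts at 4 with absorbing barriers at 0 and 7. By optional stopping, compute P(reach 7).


By optional stopping theorem: E(M at tau) = M(0) = 4
P(hit 7)*7 + P(hit 0)*0 = 4
P(hit 7) = (4 - 0)/(7 - 0) = 4/7 = 0.5714

0.5714


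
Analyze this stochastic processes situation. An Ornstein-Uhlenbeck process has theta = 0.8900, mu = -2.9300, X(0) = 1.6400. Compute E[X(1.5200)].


E[X(t)] = mu + (X(0) - mu)*exp(-theta*t)
= -2.9300 + (1.6400 - -2.9300)*exp(-0.8900*1.5200)
= -2.9300 + 4.5700 * 0.2585
= -1.7486

-1.7486


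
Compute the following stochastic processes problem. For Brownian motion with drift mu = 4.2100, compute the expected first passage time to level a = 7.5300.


Expected first passage time = a/mu
= 7.5300/4.2100
= 1.7886

1.7886


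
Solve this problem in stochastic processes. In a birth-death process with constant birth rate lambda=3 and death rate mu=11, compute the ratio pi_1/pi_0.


For birth-death process, pi_n/pi_0 = (lambda/mu)^n
= (3/11)^1
= 0.2727

0.2727


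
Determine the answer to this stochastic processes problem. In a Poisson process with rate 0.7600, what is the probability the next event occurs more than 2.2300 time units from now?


P(X > t) = exp(-lambda * t)
= exp(-0.7600 * 2.2300)
= exp(-1.6948) = 0.1836

0.1836


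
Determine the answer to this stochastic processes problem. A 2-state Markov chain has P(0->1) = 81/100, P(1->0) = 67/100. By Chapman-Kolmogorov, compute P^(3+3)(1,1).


P^6 = P^3 * P^3
Computing via matrix multiplication of the transition matrix.
Entry (1,1) of P^6 = 0.5528

0.5528


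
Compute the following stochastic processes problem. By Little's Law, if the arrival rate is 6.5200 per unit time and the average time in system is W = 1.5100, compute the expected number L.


Little's Law: L = lambda * W
= 6.5200 * 1.5100
= 9.8452

9.8452


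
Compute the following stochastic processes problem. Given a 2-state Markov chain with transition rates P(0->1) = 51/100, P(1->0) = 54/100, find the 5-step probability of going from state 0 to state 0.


Computing P^5 by matrix multiplication.
P = [[0.4900, 0.5100], [0.5400, 0.4600]]
After raising P to the power 5:
P^5(0,0) = 0.5143

0.5143


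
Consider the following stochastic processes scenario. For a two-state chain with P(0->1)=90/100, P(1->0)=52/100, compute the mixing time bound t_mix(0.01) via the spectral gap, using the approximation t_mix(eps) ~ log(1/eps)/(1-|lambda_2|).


lambda_2 = |1 - p01 - p10| = |1 - 0.9000 - 0.5200| = 0.4200
t_mix ~ log(1/eps)/(1 - |lambda_2|)
= log(100)/(1 - 0.4200) = 4.6052/0.5800
= 7.9399

7.9399


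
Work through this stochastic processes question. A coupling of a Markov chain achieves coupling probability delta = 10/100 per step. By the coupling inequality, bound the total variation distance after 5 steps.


TV distance bound <= (1-delta)^n
= (1 - 0.1000)^5
= 0.9000^5
= 0.5905

0.5905


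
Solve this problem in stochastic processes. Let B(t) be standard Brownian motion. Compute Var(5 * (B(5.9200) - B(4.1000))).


Var(alpha*(B(t)-B(s))) = alpha^2 * (t-s)
= 5^2 * (5.9200 - 4.1000)
= 25 * 1.8200
= 45.5000

45.5000


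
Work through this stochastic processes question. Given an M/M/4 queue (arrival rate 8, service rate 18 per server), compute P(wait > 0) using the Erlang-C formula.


a = lambda/mu = 0.4444
rho = a/c = 0.1111
Erlang-C formula applied:
C(c,a) = 0.0012

0.0012


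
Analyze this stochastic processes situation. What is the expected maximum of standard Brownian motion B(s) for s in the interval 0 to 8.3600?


E(max B(s)) = sqrt(2t/pi)
= sqrt(2*8.3600/pi)
= sqrt(5.3221)
= 2.3070

2.3070


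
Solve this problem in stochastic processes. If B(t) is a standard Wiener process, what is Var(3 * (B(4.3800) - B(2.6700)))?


Var(alpha*(B(t)-B(s))) = alpha^2 * (t-s)
= 3^2 * (4.3800 - 2.6700)
= 9 * 1.7100
= 15.3900

15.3900


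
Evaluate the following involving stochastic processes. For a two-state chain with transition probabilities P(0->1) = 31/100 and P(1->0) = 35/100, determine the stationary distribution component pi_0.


Stationary distribution: pi_0 = p10/(p01+p10), pi_1 = p01/(p01+p10)
p01 = 0.3100, p10 = 0.3500
pi_0 = 0.5303

0.5303


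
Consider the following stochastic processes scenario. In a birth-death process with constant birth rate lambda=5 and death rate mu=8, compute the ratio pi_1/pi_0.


For birth-death process, pi_n/pi_0 = (lambda/mu)^n
= (5/8)^1
= 0.6250

0.6250


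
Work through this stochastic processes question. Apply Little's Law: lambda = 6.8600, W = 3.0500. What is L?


Little's Law: L = lambda * W
= 6.8600 * 3.0500
= 20.9230

20.9230


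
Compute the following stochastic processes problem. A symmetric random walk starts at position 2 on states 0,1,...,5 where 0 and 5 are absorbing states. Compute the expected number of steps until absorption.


For symmetric RW on 0,...,N with absorbing barriers, E(i) = i*(N-i)
E(2) = 2 * 3 = 6

6


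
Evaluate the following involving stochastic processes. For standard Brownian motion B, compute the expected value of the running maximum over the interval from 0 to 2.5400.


E(max B(s)) = sqrt(2t/pi)
= sqrt(2*2.5400/pi)
= sqrt(1.6170)
= 1.2716

1.2716


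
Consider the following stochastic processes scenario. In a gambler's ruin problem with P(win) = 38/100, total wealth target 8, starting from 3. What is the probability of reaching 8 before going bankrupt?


Gambler's ruin formula:
r = q/p = 0.6200/0.3800 = 1.6316
P(win) = (1 - r^i)/(1 - r^N)
= (1 - 1.6316^3)/(1 - 1.6316^8)
= 0.0679

0.0679


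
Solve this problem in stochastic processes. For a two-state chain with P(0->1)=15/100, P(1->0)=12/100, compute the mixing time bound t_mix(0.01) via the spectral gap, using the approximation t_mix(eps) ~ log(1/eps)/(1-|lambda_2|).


lambda_2 = |1 - p01 - p10| = |1 - 0.1500 - 0.1200| = 0.7300
t_mix ~ log(1/eps)/(1 - |lambda_2|)
= log(100)/(1 - 0.7300) = 4.6052/0.2700
= 17.0562

17.0562


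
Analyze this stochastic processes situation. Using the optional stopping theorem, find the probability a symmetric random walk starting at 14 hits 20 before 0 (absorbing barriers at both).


By optional stopping theorem: E(M at tau) = M(0) = 14
P(hit 20)*20 + P(hit 0)*0 = 14
P(hit 20) = (14 - 0)/(20 - 0) = 7/10 = 0.7000

0.7000


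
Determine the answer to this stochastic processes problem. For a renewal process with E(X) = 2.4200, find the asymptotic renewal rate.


Long-run renewal rate = 1/E(X)
= 1/2.4200
= 0.4132

0.4132


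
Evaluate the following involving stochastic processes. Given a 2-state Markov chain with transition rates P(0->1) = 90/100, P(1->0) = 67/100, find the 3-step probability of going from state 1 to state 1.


Computing P^3 by matrix multiplication.
P = [[0.1000, 0.9000], [0.6700, 0.3300]]
After raising P to the power 3:
P^3(1,1) = 0.4942

0.4942


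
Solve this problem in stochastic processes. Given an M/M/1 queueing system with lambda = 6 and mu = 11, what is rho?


rho = lambda/mu
= 6/11
= 0.5455

0.5455


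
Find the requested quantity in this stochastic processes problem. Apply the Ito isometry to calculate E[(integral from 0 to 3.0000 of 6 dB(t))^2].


By Ito isometry: E[(int f dB)^2] = int f^2 dt
= 6^2 * 3.0000
= 36 * 3.0000 = 108.0000

108.0000


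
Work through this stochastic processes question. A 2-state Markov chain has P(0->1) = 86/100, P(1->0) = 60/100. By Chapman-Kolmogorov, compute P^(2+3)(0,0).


P^5 = P^2 * P^3
Computing via matrix multiplication of the transition matrix.
Entry (0,0) of P^5 = 0.3988

0.3988


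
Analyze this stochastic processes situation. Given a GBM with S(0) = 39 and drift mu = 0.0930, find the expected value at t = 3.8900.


E[S(t)] = S(0) * exp(mu * t)
= 39 * exp(0.0930 * 3.8900)
= 39 * 1.4359
= 55.9989

55.9989


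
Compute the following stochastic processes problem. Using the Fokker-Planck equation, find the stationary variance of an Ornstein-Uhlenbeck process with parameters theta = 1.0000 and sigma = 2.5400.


Stationary variance = sigma^2 / (2*theta)
= 2.5400^2 / (2*1.0000)
= 6.4516 / 2.0000
= 3.2258

3.2258


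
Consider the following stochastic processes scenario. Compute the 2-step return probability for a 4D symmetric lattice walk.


P(return in 2 steps) = P(reverse first step) = 1/(2d)
= 1/8
= 0.1250

0.1250


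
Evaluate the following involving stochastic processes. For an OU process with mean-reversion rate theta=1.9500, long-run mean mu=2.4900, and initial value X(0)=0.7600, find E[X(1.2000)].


E[X(t)] = mu + (X(0) - mu)*exp(-theta*t)
= 2.4900 + (0.7600 - 2.4900)*exp(-1.9500*1.2000)
= 2.4900 + -1.7300 * 0.0963
= 2.3234

2.3234


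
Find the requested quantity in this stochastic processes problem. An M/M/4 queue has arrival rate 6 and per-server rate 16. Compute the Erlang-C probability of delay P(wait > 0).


a = lambda/mu = 0.3750
rho = a/c = 0.0938
Erlang-C formula applied:
C(c,a) = 6.2488e-04

6.2488e-04


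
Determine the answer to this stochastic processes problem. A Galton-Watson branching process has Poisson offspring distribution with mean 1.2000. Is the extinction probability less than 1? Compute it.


Since mu = 1.2000 > 1, extinction prob q < 1.
Solve s = exp(mu*(s-1)) iteratively.
q = 0.6863

0.6863


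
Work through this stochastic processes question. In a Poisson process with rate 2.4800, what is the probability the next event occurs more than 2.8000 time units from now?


P(X > t) = exp(-lambda * t)
= exp(-2.4800 * 2.8000)
= exp(-6.9440) = 9.6440e-04

9.6440e-04


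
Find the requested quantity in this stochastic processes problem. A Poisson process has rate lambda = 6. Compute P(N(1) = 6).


P(N(t)=k) = (lambda*t)^k * exp(-lambda*t) / k!
lambda*t = 6
= 6^6 * exp(-6) / 6!
= 46656 * 0.0025 / 720
= 0.1606

0.1606


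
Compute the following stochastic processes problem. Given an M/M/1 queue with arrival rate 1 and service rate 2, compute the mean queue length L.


rho = 1/2 = 0.5000
L = rho/(1-rho)
= 0.5000/0.5000
= 1.0000

1.0000


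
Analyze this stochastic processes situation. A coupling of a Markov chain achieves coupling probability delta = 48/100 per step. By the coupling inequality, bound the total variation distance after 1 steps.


TV distance bound <= (1-delta)^n
= (1 - 0.4800)^1
= 0.5200^1
= 0.5200

0.5200


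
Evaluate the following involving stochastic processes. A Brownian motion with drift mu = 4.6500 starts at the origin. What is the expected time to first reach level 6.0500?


Expected first passage time = a/mu
= 6.0500/4.6500
= 1.3011

1.3011


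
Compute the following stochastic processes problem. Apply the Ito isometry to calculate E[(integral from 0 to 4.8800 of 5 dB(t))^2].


By Ito isometry: E[(int f dB)^2] = int f^2 dt
= 5^2 * 4.8800
= 25 * 4.8800 = 122.0000

122.0000


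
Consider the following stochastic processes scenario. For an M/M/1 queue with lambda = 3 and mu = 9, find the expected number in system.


rho = 3/9 = 0.3333
L = rho/(1-rho)
= 0.3333/0.6667
= 0.5000

0.5000


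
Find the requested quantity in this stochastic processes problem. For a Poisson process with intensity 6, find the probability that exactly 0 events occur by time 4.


P(N(t)=k) = (lambda*t)^k * exp(-lambda*t) / k!
lambda*t = 24
= 24^0 * exp(-24) / 0!
= 1 * 3.7751e-11 / 1
= 3.7751e-11

3.7751e-11


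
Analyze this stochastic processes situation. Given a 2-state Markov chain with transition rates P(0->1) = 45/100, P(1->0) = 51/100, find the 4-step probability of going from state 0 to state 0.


Computing P^4 by matrix multiplication.
P = [[0.5500, 0.4500], [0.5100, 0.4900]]
After raising P to the power 4:
P^4(0,0) = 0.5313

0.5313


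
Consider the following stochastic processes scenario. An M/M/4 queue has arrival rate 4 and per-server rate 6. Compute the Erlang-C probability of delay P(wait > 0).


a = lambda/mu = 0.6667
rho = a/c = 0.1667
Erlang-C formula applied:
C(c,a) = 0.0051

0.0051


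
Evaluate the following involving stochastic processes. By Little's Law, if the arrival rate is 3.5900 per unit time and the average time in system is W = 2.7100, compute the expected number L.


Little's Law: L = lambda * W
= 3.5900 * 2.7100
= 9.7289

9.7289


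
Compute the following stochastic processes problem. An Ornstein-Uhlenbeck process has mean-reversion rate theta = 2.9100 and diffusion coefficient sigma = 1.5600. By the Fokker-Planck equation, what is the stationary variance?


Stationary variance = sigma^2 / (2*theta)
= 1.5600^2 / (2*2.9100)
= 2.4336 / 5.8200
= 0.4181

0.4181


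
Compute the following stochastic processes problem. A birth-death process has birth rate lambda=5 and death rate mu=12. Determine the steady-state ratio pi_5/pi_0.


For birth-death process, pi_n/pi_0 = (lambda/mu)^n
= (5/12)^5
= 0.0126

0.0126


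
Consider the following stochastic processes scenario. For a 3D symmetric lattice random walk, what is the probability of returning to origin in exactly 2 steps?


P(return in 2 steps) = P(reverse first step) = 1/(2d)
= 1/6
= 0.1667

0.1667


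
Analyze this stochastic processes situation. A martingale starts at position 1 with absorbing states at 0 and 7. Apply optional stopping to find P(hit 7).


By optional stopping theorem: E(M at tau) = M(0) = 1
P(hit 7)*7 + P(hit 0)*0 = 1
P(hit 7) = (1 - 0)/(7 - 0) = 1/7 = 0.1429

0.1429


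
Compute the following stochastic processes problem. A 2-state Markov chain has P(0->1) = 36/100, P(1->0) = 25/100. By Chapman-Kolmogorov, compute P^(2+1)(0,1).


P^3 = P^2 * P^1
Computing via matrix multiplication of the transition matrix.
Entry (0,1) of P^3 = 0.5552

0.5552


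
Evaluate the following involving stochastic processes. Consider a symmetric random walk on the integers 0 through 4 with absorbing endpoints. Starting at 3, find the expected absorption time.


For symmetric RW on 0,...,N with absorbing barriers, E(i) = i*(N-i)
E(3) = 3 * 1 = 3

3


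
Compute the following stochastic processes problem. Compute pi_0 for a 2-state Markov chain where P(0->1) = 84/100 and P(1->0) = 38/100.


Stationary distribution: pi_0 = p10/(p01+p10), pi_1 = p01/(p01+p10)
p01 = 0.8400, p10 = 0.3800
pi_0 = 0.3115

0.3115


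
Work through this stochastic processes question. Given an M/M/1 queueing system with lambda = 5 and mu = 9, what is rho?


rho = lambda/mu
= 5/9
= 0.5556

0.5556


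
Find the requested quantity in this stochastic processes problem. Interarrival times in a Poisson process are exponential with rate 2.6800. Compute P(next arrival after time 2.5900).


P(X > t) = exp(-lambda * t)
= exp(-2.6800 * 2.5900)
= exp(-6.9412) = 9.6711e-04

9.6711e-04


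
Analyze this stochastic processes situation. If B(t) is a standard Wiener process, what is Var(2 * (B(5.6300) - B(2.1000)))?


Var(alpha*(B(t)-B(s))) = alpha^2 * (t-s)
= 2^2 * (5.6300 - 2.1000)
= 4 * 3.5300
= 14.1200

14.1200


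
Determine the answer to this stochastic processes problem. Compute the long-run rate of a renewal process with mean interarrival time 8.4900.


Long-run renewal rate = 1/E(X)
= 1/8.4900
= 0.1178

0.1178


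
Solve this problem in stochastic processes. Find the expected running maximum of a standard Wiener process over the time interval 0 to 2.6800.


E(max B(s)) = sqrt(2t/pi)
= sqrt(2*2.6800/pi)
= sqrt(1.7061)
= 1.3062

1.3062


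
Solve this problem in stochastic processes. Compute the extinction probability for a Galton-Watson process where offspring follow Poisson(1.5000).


Since mu = 1.5000 > 1, extinction prob q < 1.
Solve s = exp(mu*(s-1)) iteratively.
q = 0.4172

0.4172


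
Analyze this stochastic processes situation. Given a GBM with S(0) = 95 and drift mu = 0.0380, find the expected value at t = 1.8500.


E[S(t)] = S(0) * exp(mu * t)
= 95 * exp(0.0380 * 1.8500)
= 95 * 1.0728
= 101.9188

101.9188


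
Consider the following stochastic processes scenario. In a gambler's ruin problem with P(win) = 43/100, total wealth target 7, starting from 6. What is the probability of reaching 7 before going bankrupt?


Gambler's ruin formula:
r = q/p = 0.5700/0.4300 = 1.3256
P(win) = (1 - r^i)/(1 - r^N)
= (1 - 1.3256^6)/(1 - 1.3256^7)
= 0.7147

0.7147


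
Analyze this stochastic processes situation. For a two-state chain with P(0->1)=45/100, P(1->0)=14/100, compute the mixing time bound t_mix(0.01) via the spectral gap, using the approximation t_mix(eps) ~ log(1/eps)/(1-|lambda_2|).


lambda_2 = |1 - p01 - p10| = |1 - 0.4500 - 0.1400| = 0.4100
t_mix ~ log(1/eps)/(1 - |lambda_2|)
= log(100)/(1 - 0.4100) = 4.6052/0.5900
= 7.8054

7.8054


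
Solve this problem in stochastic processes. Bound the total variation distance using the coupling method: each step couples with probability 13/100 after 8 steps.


TV distance bound <= (1-delta)^n
= (1 - 0.1300)^8
= 0.8700^8
= 0.3282

0.3282


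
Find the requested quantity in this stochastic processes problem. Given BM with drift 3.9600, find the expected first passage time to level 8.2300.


Expected first passage time = a/mu
= 8.2300/3.9600
= 2.0783

2.0783


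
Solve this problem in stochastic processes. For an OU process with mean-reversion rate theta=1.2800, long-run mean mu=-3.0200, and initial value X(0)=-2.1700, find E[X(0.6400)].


E[X(t)] = mu + (X(0) - mu)*exp(-theta*t)
= -3.0200 + (-2.1700 - -3.0200)*exp(-1.2800*0.6400)
= -3.0200 + 0.8500 * 0.4408
= -2.6453

-2.6453


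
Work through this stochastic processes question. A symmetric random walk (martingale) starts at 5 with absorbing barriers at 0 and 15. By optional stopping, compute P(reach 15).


By optional stopping theorem: E(M at tau) = M(0) = 5
P(hit 15)*15 + P(hit 0)*0 = 5
P(hit 15) = (5 - 0)/(15 - 0) = 1/3 = 0.3333

0.3333


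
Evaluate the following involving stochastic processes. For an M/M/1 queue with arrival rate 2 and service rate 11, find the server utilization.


rho = lambda/mu
= 2/11
= 0.1818

0.1818


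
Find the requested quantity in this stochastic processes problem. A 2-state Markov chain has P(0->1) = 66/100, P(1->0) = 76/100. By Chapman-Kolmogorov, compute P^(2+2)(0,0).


P^4 = P^2 * P^2
Computing via matrix multiplication of the transition matrix.
Entry (0,0) of P^4 = 0.5497

0.5497


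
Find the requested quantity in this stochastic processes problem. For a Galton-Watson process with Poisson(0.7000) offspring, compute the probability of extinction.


Since mu = 0.7000 <= 1, extinction probability = 1.

1.0000


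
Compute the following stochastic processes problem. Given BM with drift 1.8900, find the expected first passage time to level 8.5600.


Expected first passage time = a/mu
= 8.5600/1.8900
= 4.5291

4.5291


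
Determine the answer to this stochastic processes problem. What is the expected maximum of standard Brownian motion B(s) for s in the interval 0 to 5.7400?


E(max B(s)) = sqrt(2t/pi)
= sqrt(2*5.7400/pi)
= sqrt(3.6542)
= 1.9116

1.9116


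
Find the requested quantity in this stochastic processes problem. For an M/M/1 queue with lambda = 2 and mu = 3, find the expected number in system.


rho = 2/3 = 0.6667
L = rho/(1-rho)
= 0.6667/0.3333
= 2.0000

2.0000


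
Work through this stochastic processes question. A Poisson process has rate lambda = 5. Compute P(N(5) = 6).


P(N(t)=k) = (lambda*t)^k * exp(-lambda*t) / k!
lambda*t = 25
= 25^6 * exp(-25) / 6!
= 244140625 * 1.3888e-11 / 720
= 4.7092e-06

4.7092e-06


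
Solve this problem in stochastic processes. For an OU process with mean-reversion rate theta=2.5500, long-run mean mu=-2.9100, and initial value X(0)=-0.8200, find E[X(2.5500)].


E[X(t)] = mu + (X(0) - mu)*exp(-theta*t)
= -2.9100 + (-0.8200 - -2.9100)*exp(-2.5500*2.5500)
= -2.9100 + 2.0900 * 0.0015
= -2.9069

-2.9069


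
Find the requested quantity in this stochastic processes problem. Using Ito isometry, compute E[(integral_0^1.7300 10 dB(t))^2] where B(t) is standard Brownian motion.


By Ito isometry: E[(int f dB)^2] = int f^2 dt
= 10^2 * 1.7300
= 100 * 1.7300 = 173.0000

173.0000


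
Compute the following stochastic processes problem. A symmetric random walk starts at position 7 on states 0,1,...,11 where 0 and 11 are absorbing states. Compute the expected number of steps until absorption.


For symmetric RW on 0,...,N with absorbing barriers, E(i) = i*(N-i)
E(7) = 7 * 4 = 28

28


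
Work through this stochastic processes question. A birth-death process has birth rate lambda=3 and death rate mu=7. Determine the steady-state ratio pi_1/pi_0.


For birth-death process, pi_n/pi_0 = (lambda/mu)^n
= (3/7)^1
= 0.4286

0.4286


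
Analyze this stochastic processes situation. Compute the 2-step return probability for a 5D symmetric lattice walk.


P(return in 2 steps) = P(reverse first step) = 1/(2d)
= 1/10
= 0.1000

0.1000


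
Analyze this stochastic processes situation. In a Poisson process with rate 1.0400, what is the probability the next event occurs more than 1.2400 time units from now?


P(X > t) = exp(-lambda * t)
= exp(-1.0400 * 1.2400)
= exp(-1.2896) = 0.2754

0.2754


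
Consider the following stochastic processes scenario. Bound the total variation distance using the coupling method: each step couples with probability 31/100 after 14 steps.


TV distance bound <= (1-delta)^n
= (1 - 0.3100)^14
= 0.6900^14
= 0.0055

0.0055


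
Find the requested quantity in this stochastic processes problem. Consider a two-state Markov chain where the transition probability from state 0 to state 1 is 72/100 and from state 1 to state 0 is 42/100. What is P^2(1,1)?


Computing P^2 by matrix multiplication.
P = [[0.2800, 0.7200], [0.4200, 0.5800]]
After raising P to the power 2:
P^2(1,1) = 0.6388

0.6388


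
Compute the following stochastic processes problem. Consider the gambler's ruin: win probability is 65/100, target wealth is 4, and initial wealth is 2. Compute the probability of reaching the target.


Gambler's ruin formula:
r = q/p = 0.3500/0.6500 = 0.5385
P(win) = (1 - r^i)/(1 - r^N)
= (1 - 0.5385^2)/(1 - 0.5385^4)
= 0.7752

0.7752


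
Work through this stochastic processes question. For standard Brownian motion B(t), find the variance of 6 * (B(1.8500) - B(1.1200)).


Var(alpha*(B(t)-B(s))) = alpha^2 * (t-s)
= 6^2 * (1.8500 - 1.1200)
= 36 * 0.7300
= 26.2800

26.2800


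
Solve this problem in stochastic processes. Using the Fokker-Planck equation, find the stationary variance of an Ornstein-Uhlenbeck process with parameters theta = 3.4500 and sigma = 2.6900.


Stationary variance = sigma^2 / (2*theta)
= 2.6900^2 / (2*3.4500)
= 7.2361 / 6.9000
= 1.0487

1.0487
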